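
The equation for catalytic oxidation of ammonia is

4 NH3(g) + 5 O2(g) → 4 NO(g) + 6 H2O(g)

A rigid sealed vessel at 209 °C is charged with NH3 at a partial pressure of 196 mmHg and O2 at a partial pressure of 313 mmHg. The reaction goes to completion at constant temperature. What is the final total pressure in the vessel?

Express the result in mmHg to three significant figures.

558 mmHg

Because the vessel is rigid and T is held at 209 °C, work the stoichiometry in partial pressures (P_i = n_iRT/V).
P(O2) required for 196 mmHg of NH3 = (5/4) × 196 = 245.0 mmHg; available 313 mmHg, so NH3 is limiting.
P(O2) remaining = 313 − (5/4) × 196 = 68.00 mmHg
P(gaseous products) = (4+6)/4 × 196 = 490.0 mmHg
P_total at 209 °C = 68.00 + 490.0 = 558.0 mmHg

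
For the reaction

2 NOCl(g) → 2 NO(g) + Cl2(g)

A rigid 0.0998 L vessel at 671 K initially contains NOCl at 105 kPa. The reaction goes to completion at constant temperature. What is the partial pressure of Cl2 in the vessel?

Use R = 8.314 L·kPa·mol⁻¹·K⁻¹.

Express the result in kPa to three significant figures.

n(NOCl)₀ = PV/RT = (105 × 0.0998) / (8.314 × 671) = 0.001878 mol
n(Cl2) = (1/2) × 0.001878 = 0.0009390 mol
P(Cl2) = nRT/V = 0.0009390 × 8.314 × 671 / 0.0998 = 52.49 kPa

52.5 kPa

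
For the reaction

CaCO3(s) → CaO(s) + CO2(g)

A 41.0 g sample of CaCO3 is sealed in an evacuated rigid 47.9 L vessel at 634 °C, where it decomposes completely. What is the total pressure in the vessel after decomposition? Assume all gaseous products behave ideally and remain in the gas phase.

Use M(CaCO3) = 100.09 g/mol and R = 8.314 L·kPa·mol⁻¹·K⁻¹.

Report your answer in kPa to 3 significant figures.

64.5 kPa

n(CaCO3) = 41.0 / 100.09 = 0.4096 mol
n(gas produced) = (1/1) × 0.4096 = 0.4096 mol
P = nRT/V = 0.4096 × 8.314 × 907.15 / 47.9 = 64.49 kPa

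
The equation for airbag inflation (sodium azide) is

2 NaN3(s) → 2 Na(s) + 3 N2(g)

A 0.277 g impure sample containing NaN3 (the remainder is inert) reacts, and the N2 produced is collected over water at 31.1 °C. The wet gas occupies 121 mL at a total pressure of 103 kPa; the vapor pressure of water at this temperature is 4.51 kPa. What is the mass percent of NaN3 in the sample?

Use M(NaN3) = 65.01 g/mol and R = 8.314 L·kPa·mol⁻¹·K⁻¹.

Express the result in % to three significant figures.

73.7 %

P(N2) = 103 − 4.51 = 98.49 kPa
n(N2) = PV/RT = (98.49 × 0.1210) / (8.314 × 304.25) = 0.004711 mol
n(NaN3) = (2/3) × 0.004711 = 0.003141 mol
m(NaN3) = 0.003141 × 65.01 = 0.2042 g
%NaN3 = 0.2042 / 0.277 × 100 = 73.72%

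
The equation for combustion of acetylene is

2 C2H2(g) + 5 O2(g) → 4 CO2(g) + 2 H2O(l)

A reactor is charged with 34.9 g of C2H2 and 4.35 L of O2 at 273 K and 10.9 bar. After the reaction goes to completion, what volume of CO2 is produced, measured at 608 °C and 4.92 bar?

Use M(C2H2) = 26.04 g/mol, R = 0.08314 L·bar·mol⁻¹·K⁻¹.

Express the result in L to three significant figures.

24.9 L

n(C2H2) = 34.9 / 26.04 = 1.340 mol
n(O2) = PV/RT = (10.9 × 4.35) / (0.08314 × 273) = 2.089 mol
For 1.340 mol C2H2, stoichiometry requires (5/2) × 1.340 = 3.350 mol O2; 2.089 mol is available, so O2 is limiting.
n(CO2) = (4/5) × 2.089 = 1.671 mol
V(CO2) = nRT/P = 1.671 × 0.08314 × 881.15 / 4.92 = 24.88 L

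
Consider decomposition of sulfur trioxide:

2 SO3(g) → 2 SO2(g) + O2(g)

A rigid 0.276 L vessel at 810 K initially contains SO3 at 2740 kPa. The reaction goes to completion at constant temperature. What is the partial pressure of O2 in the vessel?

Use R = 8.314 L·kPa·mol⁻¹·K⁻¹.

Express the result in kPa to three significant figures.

1370 kPa

n(SO3)₀ = PV/RT = (2740 × 0.276) / (8.314 × 810) = 0.1123 mol
n(O2) = (1/2) × 0.1123 = 0.05615 mol
P(O2) = nRT/V = 0.05615 × 8.314 × 810 / 0.276 = 1370 kPa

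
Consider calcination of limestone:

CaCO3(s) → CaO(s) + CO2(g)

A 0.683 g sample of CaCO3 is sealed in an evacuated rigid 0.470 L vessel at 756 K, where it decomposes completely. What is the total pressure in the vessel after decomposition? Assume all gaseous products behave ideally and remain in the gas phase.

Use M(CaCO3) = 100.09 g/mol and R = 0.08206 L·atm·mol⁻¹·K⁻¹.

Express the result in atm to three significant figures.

n(CaCO3) = 0.683 / 100.09 = 0.006824 mol
n(gas produced) = (1/1) × 0.006824 = 0.006824 mol
P = nRT/V = 0.006824 × 0.08206 × 756 / 0.470 = 0.9007 atm

0.901 atm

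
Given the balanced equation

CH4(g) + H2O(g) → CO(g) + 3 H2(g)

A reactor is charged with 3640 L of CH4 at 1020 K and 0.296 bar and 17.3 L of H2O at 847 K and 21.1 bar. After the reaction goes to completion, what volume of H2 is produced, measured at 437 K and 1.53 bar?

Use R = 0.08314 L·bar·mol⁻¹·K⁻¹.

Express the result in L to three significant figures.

369 L

n(CH4) = PV/RT = (0.296 × 3640) / (0.08314 × 1020) = 12.71 mol
n(H2O) = PV/RT = (21.1 × 17.3) / (0.08314 × 847) = 5.184 mol
For 12.71 mol CH4, stoichiometry requires (1/1) × 12.71 = 12.71 mol H2O; 5.184 mol is available, so H2O is limiting.
n(H2) = (3/1) × 5.184 = 15.55 mol
V(H2) = nRT/P = 15.55 × 0.08314 × 437 / 1.53 = 369.3 L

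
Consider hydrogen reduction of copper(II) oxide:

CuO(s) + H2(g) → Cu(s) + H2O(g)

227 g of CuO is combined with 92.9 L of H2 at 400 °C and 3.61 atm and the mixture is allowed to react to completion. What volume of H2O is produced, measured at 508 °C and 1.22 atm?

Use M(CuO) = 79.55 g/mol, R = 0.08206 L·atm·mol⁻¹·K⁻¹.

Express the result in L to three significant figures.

n(CuO) = 227 / 79.55 = 2.854 mol
n(H2) = PV/RT = (3.61 × 92.9) / (0.08206 × 673.15) = 6.071 mol
For 2.854 mol CuO, stoichiometry requires (1/1) × 2.854 = 2.854 mol H2; 6.071 mol is available, so CuO is limiting.
n(H2O) = (1/1) × 2.854 = 2.854 mol
V(H2O) = nRT/P = 2.854 × 0.08206 × 781.15 / 1.22 = 150.0 L

150 L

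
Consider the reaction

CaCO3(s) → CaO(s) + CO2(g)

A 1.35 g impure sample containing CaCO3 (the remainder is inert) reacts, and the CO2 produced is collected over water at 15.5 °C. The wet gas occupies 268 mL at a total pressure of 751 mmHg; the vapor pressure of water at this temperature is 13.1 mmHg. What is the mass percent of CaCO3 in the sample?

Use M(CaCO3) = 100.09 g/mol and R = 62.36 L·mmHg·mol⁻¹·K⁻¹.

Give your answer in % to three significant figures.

P(CO2) = 751 − 13.1 = 737.9 mmHg
n(CO2) = PV/RT = (737.9 × 0.2680) / (62.36 × 288.65) = 0.01099 mol
n(CaCO3) = (1/1) × 0.01099 = 0.01099 mol
m(CaCO3) = 0.01099 × 100.09 = 1.100 g
%CaCO3 = 1.100 / 1.35 × 100 = 81.48%

81.5 %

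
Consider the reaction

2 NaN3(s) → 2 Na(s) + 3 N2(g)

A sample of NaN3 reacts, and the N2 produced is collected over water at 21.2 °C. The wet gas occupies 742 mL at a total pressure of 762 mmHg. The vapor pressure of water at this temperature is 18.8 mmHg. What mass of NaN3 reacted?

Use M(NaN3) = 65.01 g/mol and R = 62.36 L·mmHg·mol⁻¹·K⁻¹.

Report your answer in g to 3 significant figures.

P(N2) = 762 − 18.8 = 743.2 mmHg
n(N2) = PV/RT = (743.2 × 0.7420) / (62.36 × 294.35) = 0.03004 mol
n(NaN3) = (2/3) × 0.03004 = 0.02003 mol
m(NaN3) = 0.02003 × 65.01 = 1.302 g

1.30 g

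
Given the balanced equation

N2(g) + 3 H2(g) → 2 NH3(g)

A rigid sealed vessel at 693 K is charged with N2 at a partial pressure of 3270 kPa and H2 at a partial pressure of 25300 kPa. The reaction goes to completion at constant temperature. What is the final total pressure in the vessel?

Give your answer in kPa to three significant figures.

With V and T fixed, P_i ∝ n_i, so the mole ratios apply directly to partial pressures at 693 K.
P(H2) required for 3270 kPa of N2 = (3/1) × 3270 = 9810 kPa; available 25300 kPa, so N2 is limiting.
P(H2) remaining = 25300 − (3/1) × 3270 = 15490 kPa
P(gaseous products) = (2)/1 × 3270 = 6540 kPa
P_total at 693 K = 15490 + 6540 = 22030 kPa

22000 kPa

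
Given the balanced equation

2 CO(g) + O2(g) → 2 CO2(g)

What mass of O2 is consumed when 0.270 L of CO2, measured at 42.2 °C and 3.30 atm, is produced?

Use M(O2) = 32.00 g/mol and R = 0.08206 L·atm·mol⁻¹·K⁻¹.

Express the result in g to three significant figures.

n(CO2) = PV/RT = (3.30 × 0.270) / (0.08206 × 315.35) = 0.03443 mol
n(O2) = (1/2) × 0.03443 = 0.01722 mol
m(O2) = 0.01722 × 32.00 = 0.5510 g

0.551 g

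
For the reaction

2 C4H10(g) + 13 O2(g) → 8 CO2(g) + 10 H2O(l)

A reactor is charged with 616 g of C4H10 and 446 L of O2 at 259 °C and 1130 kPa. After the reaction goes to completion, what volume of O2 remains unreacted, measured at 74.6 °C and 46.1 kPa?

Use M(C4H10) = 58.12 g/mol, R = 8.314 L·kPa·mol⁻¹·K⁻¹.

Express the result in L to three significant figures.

n(C4H10) = 616 / 58.12 = 10.60 mol
n(O2) = PV/RT = (1130 × 446) / (8.314 × 532.15) = 113.9 mol
For 10.60 mol C4H10, stoichiometry requires (13/2) × 10.60 = 68.90 mol O2; 113.9 mol is available, so C4H10 is limiting.
n(O2) consumed = (13/2) × 10.60 = 68.90 mol; remaining = 113.9 − 68.90 = 45.00 mol
V(O2) = nRT/P = 45.00 × 8.314 × 347.75 / 46.1 = 2822 L

2820 L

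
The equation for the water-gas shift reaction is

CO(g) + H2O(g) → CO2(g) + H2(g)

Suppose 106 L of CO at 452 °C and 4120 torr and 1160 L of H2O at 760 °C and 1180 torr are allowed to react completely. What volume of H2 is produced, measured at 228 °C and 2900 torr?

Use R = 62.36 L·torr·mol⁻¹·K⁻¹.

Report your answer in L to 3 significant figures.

n(CO) = PV/RT = (4120 × 106) / (62.36 × 725.15) = 9.658 mol
n(H2O) = PV/RT = (1180 × 1160) / (62.36 × 1033.15) = 21.25 mol
For 9.658 mol CO, stoichiometry requires (1/1) × 9.658 = 9.658 mol H2O; 21.25 mol is available, so CO is limiting.
n(H2) = (1/1) × 9.658 = 9.658 mol
V(H2) = nRT/P = 9.658 × 62.36 × 501.15 / 2900 = 104.1 L

104 L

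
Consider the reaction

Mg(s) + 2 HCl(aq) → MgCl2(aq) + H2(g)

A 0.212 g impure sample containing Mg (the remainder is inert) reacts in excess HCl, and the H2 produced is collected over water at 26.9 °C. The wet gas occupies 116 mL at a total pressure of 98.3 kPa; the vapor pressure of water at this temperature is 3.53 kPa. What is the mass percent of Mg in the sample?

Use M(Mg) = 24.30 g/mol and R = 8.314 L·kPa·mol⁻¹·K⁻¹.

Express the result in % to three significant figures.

50.5 %

P(H2) = 98.3 − 3.53 = 94.77 kPa
n(H2) = PV/RT = (94.77 × 0.1160) / (8.314 × 300.05) = 0.004407 mol
n(Mg) = (1/1) × 0.004407 = 0.004407 mol
m(Mg) = 0.004407 × 24.30 = 0.1071 g
%Mg = 0.1071 / 0.212 × 100 = 50.52%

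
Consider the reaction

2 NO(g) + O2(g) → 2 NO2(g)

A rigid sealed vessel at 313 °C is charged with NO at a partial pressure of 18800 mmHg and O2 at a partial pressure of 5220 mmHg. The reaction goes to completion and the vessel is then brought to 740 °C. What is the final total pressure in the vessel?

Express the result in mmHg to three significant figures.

At constant V, partial pressures at 313 °C are proportional to moles, so apply stoichiometry directly to pressures.
P(O2) required for 18800 mmHg of NO = (1/2) × 18800 = 9400 mmHg; available 5220 mmHg, so O2 is limiting.
P(NO) remaining = 18800 − (2/1) × 5220 = 8360 mmHg
P(gaseous products) = (2)/1 × 5220 = 10440 mmHg
P_total at 313 °C = 8360 + 10440 = 18800 mmHg
Scaling to 740 °C: P = 18800 × 1013.15/586.15 = 32500 mmHg

32500 mmHg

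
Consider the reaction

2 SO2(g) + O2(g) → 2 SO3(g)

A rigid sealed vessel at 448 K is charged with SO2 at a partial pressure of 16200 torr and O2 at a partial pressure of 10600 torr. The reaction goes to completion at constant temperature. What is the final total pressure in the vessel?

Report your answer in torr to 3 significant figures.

18700 torr

Because the vessel is rigid and T is held at 448 K, work the stoichiometry in partial pressures (P_i = n_iRT/V).
P(O2) required for 16200 torr of SO2 = (1/2) × 16200 = 8100 torr; available 10600 torr, so SO2 is limiting.
P(O2) remaining = 10600 − (1/2) × 16200 = 2500 torr
P(gaseous products) = (2)/2 × 16200 = 16200 torr
P_total at 448 K = 2500 + 16200 = 18700 torr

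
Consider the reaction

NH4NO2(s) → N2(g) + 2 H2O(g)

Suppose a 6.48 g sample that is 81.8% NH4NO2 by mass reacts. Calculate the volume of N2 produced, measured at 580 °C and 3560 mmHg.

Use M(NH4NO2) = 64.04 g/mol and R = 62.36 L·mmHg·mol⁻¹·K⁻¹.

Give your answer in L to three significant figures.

1.24 L

mass of NH4NO2 = 6.48 × 81.8/100 = 5.301 g
n(NH4NO2) = 5.301 / 64.04 = 0.08278 mol
n(N2) = (1/1) × 0.08278 = 0.08278 mol
V = nRT/P = 0.08278 × 62.36 × 853.15 / 3560 = 1.237 L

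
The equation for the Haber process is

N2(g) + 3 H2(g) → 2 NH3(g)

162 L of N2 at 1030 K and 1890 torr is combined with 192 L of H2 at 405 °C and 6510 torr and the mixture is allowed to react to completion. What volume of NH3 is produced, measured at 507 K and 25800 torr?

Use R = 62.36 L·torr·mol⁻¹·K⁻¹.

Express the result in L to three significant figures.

11.7 L

n(N2) = PV/RT = (1890 × 162) / (62.36 × 1030) = 4.767 mol
n(H2) = PV/RT = (6510 × 192) / (62.36 × 678.15) = 29.56 mol
For 4.767 mol N2, stoichiometry requires (3/1) × 4.767 = 14.30 mol H2; 29.56 mol is available, so N2 is limiting.
n(NH3) = (2/1) × 4.767 = 9.534 mol
V(NH3) = nRT/P = 9.534 × 62.36 × 507 / 25800 = 11.68 L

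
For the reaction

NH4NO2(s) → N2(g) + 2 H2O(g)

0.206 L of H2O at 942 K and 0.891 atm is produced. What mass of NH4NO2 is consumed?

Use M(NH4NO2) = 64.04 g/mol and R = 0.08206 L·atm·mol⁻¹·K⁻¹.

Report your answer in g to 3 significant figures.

0.0760 g

n(H2O) = PV/RT = (0.891 × 0.206) / (0.08206 × 942) = 0.002374 mol
n(NH4NO2) = (1/2) × 0.002374 = 0.001187 mol
m(NH4NO2) = 0.001187 × 64.04 = 0.07602 g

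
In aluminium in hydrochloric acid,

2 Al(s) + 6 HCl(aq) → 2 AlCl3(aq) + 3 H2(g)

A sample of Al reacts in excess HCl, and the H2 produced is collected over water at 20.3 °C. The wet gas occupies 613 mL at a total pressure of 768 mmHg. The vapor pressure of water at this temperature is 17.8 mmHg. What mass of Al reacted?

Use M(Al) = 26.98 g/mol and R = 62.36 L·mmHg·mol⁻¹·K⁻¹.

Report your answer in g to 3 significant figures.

P(H2) = 768 − 17.8 = 750.2 mmHg
n(H2) = PV/RT = (750.2 × 0.6130) / (62.36 × 293.45) = 0.02513 mol
n(Al) = (2/3) × 0.02513 = 0.01675 mol
m(Al) = 0.01675 × 26.98 = 0.4519 g

0.452 g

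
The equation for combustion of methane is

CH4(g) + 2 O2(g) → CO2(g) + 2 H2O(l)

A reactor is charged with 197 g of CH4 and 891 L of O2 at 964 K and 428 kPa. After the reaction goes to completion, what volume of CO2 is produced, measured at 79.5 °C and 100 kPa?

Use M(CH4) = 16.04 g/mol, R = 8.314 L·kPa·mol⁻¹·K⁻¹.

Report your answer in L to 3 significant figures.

360 L

n(CH4) = 197 / 16.04 = 12.28 mol
n(O2) = PV/RT = (428 × 891) / (8.314 × 964) = 47.58 mol
For 12.28 mol CH4, stoichiometry requires (2/1) × 12.28 = 24.56 mol O2; 47.58 mol is available, so CH4 is limiting.
n(CO2) = (1/1) × 12.28 = 12.28 mol
V(CO2) = nRT/P = 12.28 × 8.314 × 352.65 / 100 = 360.0 L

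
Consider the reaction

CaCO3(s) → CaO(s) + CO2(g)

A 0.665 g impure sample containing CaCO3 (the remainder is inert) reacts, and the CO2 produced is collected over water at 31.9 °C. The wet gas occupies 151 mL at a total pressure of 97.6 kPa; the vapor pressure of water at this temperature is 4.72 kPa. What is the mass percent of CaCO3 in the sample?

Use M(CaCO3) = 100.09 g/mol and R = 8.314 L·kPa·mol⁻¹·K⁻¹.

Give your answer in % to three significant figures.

83.2 %

P(CO2) = 97.6 − 4.72 = 92.88 kPa
n(CO2) = PV/RT = (92.88 × 0.1510) / (8.314 × 305.05) = 0.005530 mol
n(CaCO3) = (1/1) × 0.005530 = 0.005530 mol
m(CaCO3) = 0.005530 × 100.09 = 0.5535 g
%CaCO3 = 0.5535 / 0.665 × 100 = 83.23%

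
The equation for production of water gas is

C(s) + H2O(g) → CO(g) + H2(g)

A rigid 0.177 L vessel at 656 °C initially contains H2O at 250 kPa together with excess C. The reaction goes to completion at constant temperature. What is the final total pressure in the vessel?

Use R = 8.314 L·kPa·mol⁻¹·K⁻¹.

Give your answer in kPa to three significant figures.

At constant T and V, P ∝ n(gas): 1 mol gas → 2 mol gas.
P_final = (2/1) × 250 = 500.0 kPa

500 kPa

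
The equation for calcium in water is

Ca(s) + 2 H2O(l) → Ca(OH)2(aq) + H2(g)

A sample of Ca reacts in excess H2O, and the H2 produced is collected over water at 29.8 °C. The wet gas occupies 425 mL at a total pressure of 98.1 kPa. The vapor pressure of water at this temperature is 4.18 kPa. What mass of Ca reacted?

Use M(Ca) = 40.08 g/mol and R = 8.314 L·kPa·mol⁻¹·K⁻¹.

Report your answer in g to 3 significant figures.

P(H2) = 98.1 − 4.18 = 93.92 kPa
n(H2) = PV/RT = (93.92 × 0.4250) / (8.314 × 302.95) = 0.01585 mol
n(Ca) = (1/1) × 0.01585 = 0.01585 mol
m(Ca) = 0.01585 × 40.08 = 0.6353 g

0.635 g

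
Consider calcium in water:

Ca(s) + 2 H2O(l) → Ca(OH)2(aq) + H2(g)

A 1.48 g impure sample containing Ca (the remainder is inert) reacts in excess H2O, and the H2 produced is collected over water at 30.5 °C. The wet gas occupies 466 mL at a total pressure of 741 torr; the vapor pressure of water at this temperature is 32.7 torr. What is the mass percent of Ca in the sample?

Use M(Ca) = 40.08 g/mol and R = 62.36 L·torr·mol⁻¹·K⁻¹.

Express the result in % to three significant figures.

47.2 %

P(H2) = 741 − 32.7 = 708.3 torr
n(H2) = PV/RT = (708.3 × 0.4660) / (62.36 × 303.65) = 0.01743 mol
n(Ca) = (1/1) × 0.01743 = 0.01743 mol
m(Ca) = 0.01743 × 40.08 = 0.6986 g
%Ca = 0.6986 / 1.48 × 100 = 47.20%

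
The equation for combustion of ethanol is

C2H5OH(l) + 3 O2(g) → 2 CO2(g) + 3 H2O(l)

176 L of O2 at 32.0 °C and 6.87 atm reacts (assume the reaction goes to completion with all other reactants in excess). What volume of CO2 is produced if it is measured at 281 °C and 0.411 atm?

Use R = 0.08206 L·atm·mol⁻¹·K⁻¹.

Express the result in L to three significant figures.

n(O2) = PV/RT = (6.87 × 176) / (0.08206 × 305.15) = 48.29 mol
n(CO2) = (2/3) × 48.29 = 32.19 mol
V = nRT/P = 32.19 × 0.08206 × 554.15 / 0.411 = 3562 L

3560 L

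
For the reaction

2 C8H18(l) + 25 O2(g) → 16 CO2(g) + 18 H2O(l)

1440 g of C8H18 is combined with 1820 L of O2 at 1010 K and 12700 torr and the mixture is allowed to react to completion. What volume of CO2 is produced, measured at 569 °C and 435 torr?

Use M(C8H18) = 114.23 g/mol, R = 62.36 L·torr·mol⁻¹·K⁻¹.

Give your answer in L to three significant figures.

12200 L

n(C8H18) = 1440 / 114.23 = 12.61 mol
n(O2) = PV/RT = (12700 × 1820) / (62.36 × 1010) = 367.0 mol
For 12.61 mol C8H18, stoichiometry requires (25/2) × 12.61 = 157.6 mol O2; 367.0 mol is available, so C8H18 is limiting.
n(CO2) = (16/2) × 12.61 = 100.9 mol
V(CO2) = nRT/P = 100.9 × 62.36 × 842.15 / 435 = 12180 L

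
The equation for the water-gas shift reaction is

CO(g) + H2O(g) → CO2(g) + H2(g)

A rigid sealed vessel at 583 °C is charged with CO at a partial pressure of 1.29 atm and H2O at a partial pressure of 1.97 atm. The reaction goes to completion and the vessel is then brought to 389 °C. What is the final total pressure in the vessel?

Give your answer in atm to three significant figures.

2.52 atm

At constant V, partial pressures at 583 °C are proportional to moles, so apply stoichiometry directly to pressures.
P(H2O) required for 1.29 atm of CO = (1/1) × 1.29 = 1.290 atm; available 1.97 atm, so CO is limiting.
P(H2O) remaining = 1.97 − (1/1) × 1.29 = 0.6800 atm
P(gaseous products) = (1+1)/1 × 1.29 = 2.580 atm
P_total at 583 °C = 0.6800 + 2.580 = 3.260 atm
Scaling to 389 °C: P = 3.260 × 662.15/856.15 = 2.521 atm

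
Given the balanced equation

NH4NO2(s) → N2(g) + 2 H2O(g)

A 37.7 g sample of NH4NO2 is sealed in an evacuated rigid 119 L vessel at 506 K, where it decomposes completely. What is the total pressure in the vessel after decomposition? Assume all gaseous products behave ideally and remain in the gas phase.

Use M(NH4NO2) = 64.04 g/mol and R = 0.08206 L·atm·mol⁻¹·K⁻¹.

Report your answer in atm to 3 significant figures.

0.616 atm

n(NH4NO2) = 37.7 / 64.04 = 0.5887 mol
n(gas produced) = (3/1) × 0.5887 = 1.766 mol
P = nRT/V = 1.766 × 0.08206 × 506 / 119 = 0.6162 atm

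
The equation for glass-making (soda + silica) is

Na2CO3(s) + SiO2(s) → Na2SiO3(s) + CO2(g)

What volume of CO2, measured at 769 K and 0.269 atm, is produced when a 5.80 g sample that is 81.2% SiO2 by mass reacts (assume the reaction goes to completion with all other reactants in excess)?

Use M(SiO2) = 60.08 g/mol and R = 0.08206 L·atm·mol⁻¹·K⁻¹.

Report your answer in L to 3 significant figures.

mass of SiO2 = 5.80 × 81.2/100 = 4.710 g
n(SiO2) = 4.710 / 60.08 = 0.07840 mol
n(CO2) = (1/1) × 0.07840 = 0.07840 mol
V = nRT/P = 0.07840 × 0.08206 × 769 / 0.269 = 18.39 L

18.4 L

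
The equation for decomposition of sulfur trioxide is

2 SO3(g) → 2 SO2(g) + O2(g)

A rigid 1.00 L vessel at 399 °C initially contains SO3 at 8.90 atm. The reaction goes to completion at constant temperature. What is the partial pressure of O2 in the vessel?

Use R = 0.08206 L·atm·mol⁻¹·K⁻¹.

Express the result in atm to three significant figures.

4.45 atm

n(SO3)₀ = PV/RT = (8.90 × 1.00) / (0.08206 × 672.15) = 0.1614 mol
n(O2) = (1/2) × 0.1614 = 0.08070 mol
P(O2) = nRT/V = 0.08070 × 0.08206 × 672.15 / 1.00 = 4.451 atm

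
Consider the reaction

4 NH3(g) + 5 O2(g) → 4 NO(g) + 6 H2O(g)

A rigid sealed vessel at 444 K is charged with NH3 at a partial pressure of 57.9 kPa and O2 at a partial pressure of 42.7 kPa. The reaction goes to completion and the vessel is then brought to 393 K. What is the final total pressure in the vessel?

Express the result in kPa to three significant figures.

96.6 kPa

Because the vessel is rigid and T is held at 444 K, work the stoichiometry in partial pressures (P_i = n_iRT/V).
P(O2) required for 57.9 kPa of NH3 = (5/4) × 57.9 = 72.38 kPa; available 42.7 kPa, so O2 is limiting.
P(NH3) remaining = 57.9 − (4/5) × 42.7 = 23.74 kPa
P(gaseous products) = (4+6)/5 × 42.7 = 85.40 kPa
P_total at 444 K = 23.74 + 85.40 = 109.1 kPa
Scaling to 393 K: P = 109.1 × 393/444 = 96.57 kPa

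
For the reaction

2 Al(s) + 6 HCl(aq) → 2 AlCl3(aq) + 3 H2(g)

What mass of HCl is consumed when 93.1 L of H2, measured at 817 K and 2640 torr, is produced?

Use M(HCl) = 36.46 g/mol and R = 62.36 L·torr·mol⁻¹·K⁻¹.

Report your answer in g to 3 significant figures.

352 g

n(H2) = PV/RT = (2640 × 93.1) / (62.36 × 817) = 4.824 mol
n(HCl) = (6/3) × 4.824 = 9.648 mol
m(HCl) = 9.648 × 36.46 = 351.8 g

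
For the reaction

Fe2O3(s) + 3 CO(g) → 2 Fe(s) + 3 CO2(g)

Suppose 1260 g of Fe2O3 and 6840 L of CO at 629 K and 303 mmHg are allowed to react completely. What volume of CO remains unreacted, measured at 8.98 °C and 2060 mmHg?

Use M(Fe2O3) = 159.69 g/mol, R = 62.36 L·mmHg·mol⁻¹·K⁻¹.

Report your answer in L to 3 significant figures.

249 L

n(Fe2O3) = 1260 / 159.69 = 7.890 mol
n(CO) = PV/RT = (303 × 6840) / (62.36 × 629) = 52.84 mol
For 7.890 mol Fe2O3, stoichiometry requires (3/1) × 7.890 = 23.67 mol CO; 52.84 mol is available, so Fe2O3 is limiting.
n(CO) consumed = (3/1) × 7.890 = 23.67 mol; remaining = 52.84 − 23.67 = 29.17 mol
V(CO) = nRT/P = 29.17 × 62.36 × 282.13 / 2060 = 249.1 L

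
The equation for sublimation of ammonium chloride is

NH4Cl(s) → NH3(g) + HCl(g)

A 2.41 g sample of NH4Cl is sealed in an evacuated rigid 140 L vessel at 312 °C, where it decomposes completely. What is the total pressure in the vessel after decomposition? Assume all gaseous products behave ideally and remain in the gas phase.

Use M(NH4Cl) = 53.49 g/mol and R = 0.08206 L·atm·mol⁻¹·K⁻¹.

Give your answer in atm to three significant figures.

0.0309 atm

n(NH4Cl) = 2.41 / 53.49 = 0.04506 mol
n(gas produced) = (2/1) × 0.04506 = 0.09012 mol
P = nRT/V = 0.09012 × 0.08206 × 585.15 / 140 = 0.03091 atm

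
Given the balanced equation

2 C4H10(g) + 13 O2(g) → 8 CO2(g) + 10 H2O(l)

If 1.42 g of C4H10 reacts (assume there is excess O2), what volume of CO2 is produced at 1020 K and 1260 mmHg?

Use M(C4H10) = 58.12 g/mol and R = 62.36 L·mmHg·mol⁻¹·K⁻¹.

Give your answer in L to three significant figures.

n(C4H10) = 1.420 / 58.12 = 0.02443 mol
n(CO2) = (8/2) × 0.02443 = 0.09772 mol
V = nRT/P = 0.09772 × 62.36 × 1020 / 1260 = 4.933 L

4.93 L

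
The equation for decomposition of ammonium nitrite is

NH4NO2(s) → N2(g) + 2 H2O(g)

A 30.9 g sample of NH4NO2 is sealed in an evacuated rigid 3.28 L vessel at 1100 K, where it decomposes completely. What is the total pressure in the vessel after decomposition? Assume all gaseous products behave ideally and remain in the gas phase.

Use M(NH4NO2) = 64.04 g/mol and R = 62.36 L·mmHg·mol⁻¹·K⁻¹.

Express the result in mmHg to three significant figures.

n(NH4NO2) = 30.9 / 64.04 = 0.4825 mol
n(gas produced) = (3/1) × 0.4825 = 1.448 mol
P = nRT/V = 1.448 × 62.36 × 1100 / 3.28 = 30280 mmHg

30300 mmHg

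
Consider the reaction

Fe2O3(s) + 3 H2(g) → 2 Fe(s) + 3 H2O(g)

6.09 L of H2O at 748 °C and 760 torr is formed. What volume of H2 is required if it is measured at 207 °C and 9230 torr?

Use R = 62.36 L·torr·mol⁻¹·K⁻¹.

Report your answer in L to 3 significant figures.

0.236 L

n(H2O) = PV/RT = (760 × 6.09) / (62.36 × 1021.15) = 0.07268 mol
n(H2) = (3/3) × 0.07268 = 0.07268 mol
V = nRT/P = 0.07268 × 62.36 × 480.15 / 9230 = 0.2358 L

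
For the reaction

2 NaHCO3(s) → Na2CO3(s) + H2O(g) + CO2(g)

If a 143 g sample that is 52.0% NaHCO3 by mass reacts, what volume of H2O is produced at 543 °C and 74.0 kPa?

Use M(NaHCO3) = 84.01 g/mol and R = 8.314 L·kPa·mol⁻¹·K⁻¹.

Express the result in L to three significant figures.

40.6 L

mass of NaHCO3 = 143 × 52.0/100 = 74.36 g
n(NaHCO3) = 74.36 / 84.01 = 0.8851 mol
n(H2O) = (1/2) × 0.8851 = 0.4425 mol
V = nRT/P = 0.4425 × 8.314 × 816.15 / 74.0 = 40.58 L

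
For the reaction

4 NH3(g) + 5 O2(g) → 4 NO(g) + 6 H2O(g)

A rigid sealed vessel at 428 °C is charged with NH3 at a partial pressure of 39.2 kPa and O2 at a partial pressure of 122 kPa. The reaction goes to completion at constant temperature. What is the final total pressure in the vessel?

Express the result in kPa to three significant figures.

171 kPa

Because the vessel is rigid and T is held at 428 °C, work the stoichiometry in partial pressures (P_i = n_iRT/V).
P(O2) required for 39.2 kPa of NH3 = (5/4) × 39.2 = 49.00 kPa; available 122 kPa, so NH3 is limiting.
P(O2) remaining = 122 − (5/4) × 39.2 = 73.00 kPa
P(gaseous products) = (4+6)/4 × 39.2 = 98.00 kPa
P_total at 428 °C = 73.00 + 98.00 = 171.0 kPa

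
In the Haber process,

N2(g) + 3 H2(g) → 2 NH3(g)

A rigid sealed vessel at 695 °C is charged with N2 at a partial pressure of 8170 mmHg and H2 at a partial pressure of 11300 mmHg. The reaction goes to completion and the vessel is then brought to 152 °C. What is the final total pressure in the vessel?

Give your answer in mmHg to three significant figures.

With V and T fixed, P_i ∝ n_i, so the mole ratios apply directly to partial pressures at 695 °C.
P(H2) required for 8170 mmHg of N2 = (3/1) × 8170 = 24510 mmHg; available 11300 mmHg, so H2 is limiting.
P(N2) remaining = 8170 − (1/3) × 11300 = 4403 mmHg
P(gaseous products) = (2)/3 × 11300 = 7533 mmHg
P_total at 695 °C = 4403 + 7533 = 11940 mmHg
Scaling to 152 °C: P = 11940 × 425.15/968.15 = 5243 mmHg

5240 mmHg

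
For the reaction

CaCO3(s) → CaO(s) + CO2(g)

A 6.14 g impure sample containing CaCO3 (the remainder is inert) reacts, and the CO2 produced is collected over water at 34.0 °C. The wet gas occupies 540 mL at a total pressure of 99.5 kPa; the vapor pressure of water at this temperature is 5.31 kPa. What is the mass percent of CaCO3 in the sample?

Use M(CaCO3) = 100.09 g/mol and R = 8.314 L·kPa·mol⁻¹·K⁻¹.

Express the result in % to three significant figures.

32.5 %

P(CO2) = 99.5 − 5.31 = 94.19 kPa
n(CO2) = PV/RT = (94.19 × 0.5400) / (8.314 × 307.15) = 0.01992 mol
n(CaCO3) = (1/1) × 0.01992 = 0.01992 mol
m(CaCO3) = 0.01992 × 100.09 = 1.994 g
%CaCO3 = 1.994 / 6.14 × 100 = 32.48%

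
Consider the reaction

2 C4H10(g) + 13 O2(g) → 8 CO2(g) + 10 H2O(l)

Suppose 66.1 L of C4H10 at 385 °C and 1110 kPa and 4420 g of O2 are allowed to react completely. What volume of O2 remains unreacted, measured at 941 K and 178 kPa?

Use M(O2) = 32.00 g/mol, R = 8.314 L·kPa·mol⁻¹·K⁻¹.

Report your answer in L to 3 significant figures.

n(C4H10) = PV/RT = (1110 × 66.1) / (8.314 × 658.15) = 13.41 mol
n(O2) = 4420 / 32.00 = 138.1 mol
For 13.41 mol C4H10, stoichiometry requires (13/2) × 13.41 = 87.17 mol O2; 138.1 mol is available, so C4H10 is limiting.
n(O2) consumed = (13/2) × 13.41 = 87.17 mol; remaining = 138.1 − 87.17 = 50.93 mol
V(O2) = nRT/P = 50.93 × 8.314 × 941 / 178 = 2238 L

2240 L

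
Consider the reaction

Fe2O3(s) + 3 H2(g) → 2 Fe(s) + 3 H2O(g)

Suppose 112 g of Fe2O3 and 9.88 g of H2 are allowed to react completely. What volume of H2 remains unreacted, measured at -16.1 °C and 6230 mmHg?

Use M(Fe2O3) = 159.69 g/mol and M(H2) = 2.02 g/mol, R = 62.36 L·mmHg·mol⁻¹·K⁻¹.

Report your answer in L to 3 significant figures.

7.17 L

n(Fe2O3) = 112 / 159.69 = 0.7014 mol
n(H2) = 9.88 / 2.02 = 4.891 mol
For 0.7014 mol Fe2O3, stoichiometry requires (3/1) × 0.7014 = 2.104 mol H2; 4.891 mol is available, so Fe2O3 is limiting.
n(H2) consumed = (3/1) × 0.7014 = 2.104 mol; remaining = 4.891 − 2.104 = 2.787 mol
V(H2) = nRT/P = 2.787 × 62.36 × 257.05 / 6230 = 7.171 L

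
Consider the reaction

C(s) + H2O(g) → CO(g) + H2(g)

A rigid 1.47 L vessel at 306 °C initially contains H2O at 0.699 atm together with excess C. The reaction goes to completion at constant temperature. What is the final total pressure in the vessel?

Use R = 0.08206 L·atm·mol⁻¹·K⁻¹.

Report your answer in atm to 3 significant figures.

Since T and V are fixed, P_final/P_initial = n_final/n_initial = 2/1.
P_final = (2/1) × 0.699 = 1.398 atm

1.40 atm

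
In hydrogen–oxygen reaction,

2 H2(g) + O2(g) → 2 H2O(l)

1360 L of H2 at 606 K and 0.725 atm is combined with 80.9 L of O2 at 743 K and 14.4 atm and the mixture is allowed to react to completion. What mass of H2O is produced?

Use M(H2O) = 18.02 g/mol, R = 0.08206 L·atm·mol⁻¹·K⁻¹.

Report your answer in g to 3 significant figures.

n(H2) = PV/RT = (0.725 × 1360) / (0.08206 × 606) = 19.83 mol
n(O2) = PV/RT = (14.4 × 80.9) / (0.08206 × 743) = 19.11 mol
For 19.83 mol H2, stoichiometry requires (1/2) × 19.83 = 9.915 mol O2; 19.11 mol is available, so H2 is limiting.
n(H2O) = (2/2) × 19.83 = 19.83 mol
m(H2O) = 19.83 × 18.02 = 357.3 g

357 g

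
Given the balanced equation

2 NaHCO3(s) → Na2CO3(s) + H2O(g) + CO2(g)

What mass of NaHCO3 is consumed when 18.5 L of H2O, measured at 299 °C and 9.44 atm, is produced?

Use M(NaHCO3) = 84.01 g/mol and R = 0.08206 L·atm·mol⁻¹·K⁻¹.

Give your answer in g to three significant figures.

625 g

n(H2O) = PV/RT = (9.44 × 18.5) / (0.08206 × 572.15) = 3.720 mol
n(NaHCO3) = (2/1) × 3.720 = 7.440 mol
m(NaHCO3) = 7.440 × 84.01 = 625.0 g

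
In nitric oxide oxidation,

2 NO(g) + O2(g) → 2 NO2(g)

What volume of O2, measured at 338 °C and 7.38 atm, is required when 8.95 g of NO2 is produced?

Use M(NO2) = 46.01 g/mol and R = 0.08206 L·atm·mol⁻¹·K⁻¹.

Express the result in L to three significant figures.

n(NO2) = 8.950 / 46.01 = 0.1945 mol
n(O2) = (1/2) × 0.1945 = 0.09725 mol
V = nRT/P = 0.09725 × 0.08206 × 611.15 / 7.38 = 0.6609 L

0.661 L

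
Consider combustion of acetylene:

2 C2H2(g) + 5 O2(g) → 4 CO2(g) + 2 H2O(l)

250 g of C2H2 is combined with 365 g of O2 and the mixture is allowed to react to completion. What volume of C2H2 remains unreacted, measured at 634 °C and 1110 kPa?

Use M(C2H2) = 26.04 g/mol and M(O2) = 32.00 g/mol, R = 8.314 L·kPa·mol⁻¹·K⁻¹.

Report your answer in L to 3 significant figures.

34.2 L

n(C2H2) = 250 / 26.04 = 9.601 mol
n(O2) = 365 / 32.00 = 11.41 mol
For 9.601 mol C2H2, stoichiometry requires (5/2) × 9.601 = 24.00 mol O2; 11.41 mol is available, so O2 is limiting.
n(C2H2) consumed = (2/5) × 11.41 = 4.564 mol; remaining = 9.601 − 4.564 = 5.037 mol
V(C2H2) = nRT/P = 5.037 × 8.314 × 907.15 / 1110 = 34.22 L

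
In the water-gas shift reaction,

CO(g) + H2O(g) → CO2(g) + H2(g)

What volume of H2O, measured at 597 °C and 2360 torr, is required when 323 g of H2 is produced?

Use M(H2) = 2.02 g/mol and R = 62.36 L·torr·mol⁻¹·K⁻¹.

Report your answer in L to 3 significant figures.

n(H2) = 323.0 / 2.02 = 159.9 mol
n(H2O) = (1/1) × 159.9 = 159.9 mol
V = nRT/P = 159.9 × 62.36 × 870.15 / 2360 = 3677 L

3680 L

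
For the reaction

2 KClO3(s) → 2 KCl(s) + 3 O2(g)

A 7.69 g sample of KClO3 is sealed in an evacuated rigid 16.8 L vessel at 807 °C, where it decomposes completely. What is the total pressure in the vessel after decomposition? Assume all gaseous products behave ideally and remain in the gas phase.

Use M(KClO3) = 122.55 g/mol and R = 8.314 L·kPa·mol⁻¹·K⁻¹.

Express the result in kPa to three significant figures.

n(KClO3) = 7.69 / 122.55 = 0.06275 mol
n(gas produced) = (3/2) × 0.06275 = 0.09413 mol
P = nRT/V = 0.09413 × 8.314 × 1080.15 / 16.8 = 50.32 kPa

50.3 kPa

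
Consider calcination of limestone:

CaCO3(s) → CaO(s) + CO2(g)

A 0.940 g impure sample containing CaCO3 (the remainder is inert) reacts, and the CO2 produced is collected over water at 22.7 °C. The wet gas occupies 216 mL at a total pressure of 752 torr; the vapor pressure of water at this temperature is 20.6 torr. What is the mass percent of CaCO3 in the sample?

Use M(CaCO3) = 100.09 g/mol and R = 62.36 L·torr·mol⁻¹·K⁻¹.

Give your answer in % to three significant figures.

91.2 %

P(CO2) = 752 − 20.6 = 731.4 torr
n(CO2) = PV/RT = (731.4 × 0.2160) / (62.36 × 295.85) = 0.008563 mol
n(CaCO3) = (1/1) × 0.008563 = 0.008563 mol
m(CaCO3) = 0.008563 × 100.09 = 0.8571 g
%CaCO3 = 0.8571 / 0.940 × 100 = 91.18%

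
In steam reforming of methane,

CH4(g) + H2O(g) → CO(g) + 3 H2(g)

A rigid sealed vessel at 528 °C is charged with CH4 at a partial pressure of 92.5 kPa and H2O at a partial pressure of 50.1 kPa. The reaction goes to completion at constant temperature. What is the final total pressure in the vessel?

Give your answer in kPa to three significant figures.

At constant V, partial pressures at 528 °C are proportional to moles, so apply stoichiometry directly to pressures.
P(H2O) required for 92.5 kPa of CH4 = (1/1) × 92.5 = 92.50 kPa; available 50.1 kPa, so H2O is limiting.
P(CH4) remaining = 92.5 − (1/1) × 50.1 = 42.40 kPa
P(gaseous products) = (1+3)/1 × 50.1 = 200.4 kPa
P_total at 528 °C = 42.40 + 200.4 = 242.8 kPa

243 kPa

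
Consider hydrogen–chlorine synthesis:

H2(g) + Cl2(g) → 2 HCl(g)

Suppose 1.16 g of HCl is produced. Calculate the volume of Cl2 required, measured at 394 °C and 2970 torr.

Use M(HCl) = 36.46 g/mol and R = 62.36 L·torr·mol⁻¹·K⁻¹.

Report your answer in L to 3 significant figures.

0.223 L

n(HCl) = 1.160 / 36.46 = 0.03182 mol
n(Cl2) = (1/2) × 0.03182 = 0.01591 mol
V = nRT/P = 0.01591 × 62.36 × 667.15 / 2970 = 0.2229 L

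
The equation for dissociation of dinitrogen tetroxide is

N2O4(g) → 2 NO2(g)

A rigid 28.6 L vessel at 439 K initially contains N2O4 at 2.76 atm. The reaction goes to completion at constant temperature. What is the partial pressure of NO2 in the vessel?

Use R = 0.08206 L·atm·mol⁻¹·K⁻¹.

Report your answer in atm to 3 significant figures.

n(N2O4)₀ = PV/RT = (2.76 × 28.6) / (0.08206 × 439) = 2.191 mol
n(NO2) = (2/1) × 2.191 = 4.382 mol
P(NO2) = nRT/V = 4.382 × 0.08206 × 439 / 28.6 = 5.520 atm

5.52 atm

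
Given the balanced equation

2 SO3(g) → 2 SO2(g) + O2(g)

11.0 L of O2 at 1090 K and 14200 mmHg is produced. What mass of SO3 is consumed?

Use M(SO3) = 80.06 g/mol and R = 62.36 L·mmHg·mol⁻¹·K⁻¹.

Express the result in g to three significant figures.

n(O2) = PV/RT = (14200 × 11.0) / (62.36 × 1090) = 2.298 mol
n(SO3) = (2/1) × 2.298 = 4.596 mol
m(SO3) = 4.596 × 80.06 = 368.0 g

368 g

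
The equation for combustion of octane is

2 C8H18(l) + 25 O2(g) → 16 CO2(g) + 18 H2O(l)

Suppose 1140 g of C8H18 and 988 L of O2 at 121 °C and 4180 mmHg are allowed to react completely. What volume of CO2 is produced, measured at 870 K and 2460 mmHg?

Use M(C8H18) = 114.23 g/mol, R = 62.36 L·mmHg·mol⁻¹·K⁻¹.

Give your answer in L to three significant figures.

n(C8H18) = 1140 / 114.23 = 9.980 mol
n(O2) = PV/RT = (4180 × 988) / (62.36 × 394.15) = 168.0 mol
For 9.980 mol C8H18, stoichiometry requires (25/2) × 9.980 = 124.8 mol O2; 168.0 mol is available, so C8H18 is limiting.
n(CO2) = (16/2) × 9.980 = 79.84 mol
V(CO2) = nRT/P = 79.84 × 62.36 × 870 / 2460 = 1761 L

1760 L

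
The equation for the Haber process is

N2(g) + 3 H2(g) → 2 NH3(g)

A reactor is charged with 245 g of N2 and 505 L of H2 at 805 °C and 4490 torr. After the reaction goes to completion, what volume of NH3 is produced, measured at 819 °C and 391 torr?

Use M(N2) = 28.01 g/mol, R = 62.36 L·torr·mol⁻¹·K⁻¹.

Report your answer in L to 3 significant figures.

n(N2) = 245 / 28.01 = 8.747 mol
n(H2) = PV/RT = (4490 × 505) / (62.36 × 1078.15) = 33.73 mol
For 8.747 mol N2, stoichiometry requires (3/1) × 8.747 = 26.24 mol H2; 33.73 mol is available, so N2 is limiting.
n(NH3) = (2/1) × 8.747 = 17.49 mol
V(NH3) = nRT/P = 17.49 × 62.36 × 1092.15 / 391 = 3047 L

3050 L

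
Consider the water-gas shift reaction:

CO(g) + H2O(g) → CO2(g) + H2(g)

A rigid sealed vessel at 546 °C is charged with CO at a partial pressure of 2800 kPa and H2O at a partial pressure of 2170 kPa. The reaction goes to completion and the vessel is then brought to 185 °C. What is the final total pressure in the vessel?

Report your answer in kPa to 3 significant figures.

With V and T fixed, P_i ∝ n_i, so the mole ratios apply directly to partial pressures at 546 °C.
P(H2O) required for 2800 kPa of CO = (1/1) × 2800 = 2800 kPa; available 2170 kPa, so H2O is limiting.
P(CO) remaining = 2800 − (1/1) × 2170 = 630.0 kPa
P(gaseous products) = (1+1)/1 × 2170 = 4340 kPa
P_total at 546 °C = 630.0 + 4340 = 4970 kPa
Scaling to 185 °C: P = 4970 × 458.15/819.15 = 2780 kPa

2780 kPa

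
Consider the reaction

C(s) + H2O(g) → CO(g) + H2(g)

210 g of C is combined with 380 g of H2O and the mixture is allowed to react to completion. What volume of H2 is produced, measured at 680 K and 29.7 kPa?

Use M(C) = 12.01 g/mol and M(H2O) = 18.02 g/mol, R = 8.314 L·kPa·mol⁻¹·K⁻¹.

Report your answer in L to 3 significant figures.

3330 L

n(C) = 210 / 12.01 = 17.49 mol
n(H2O) = 380 / 18.02 = 21.09 mol
For 17.49 mol C, stoichiometry requires (1/1) × 17.49 = 17.49 mol H2O; 21.09 mol is available, so C is limiting.
n(H2) = (1/1) × 17.49 = 17.49 mol
V(H2) = nRT/P = 17.49 × 8.314 × 680 / 29.7 = 3329 L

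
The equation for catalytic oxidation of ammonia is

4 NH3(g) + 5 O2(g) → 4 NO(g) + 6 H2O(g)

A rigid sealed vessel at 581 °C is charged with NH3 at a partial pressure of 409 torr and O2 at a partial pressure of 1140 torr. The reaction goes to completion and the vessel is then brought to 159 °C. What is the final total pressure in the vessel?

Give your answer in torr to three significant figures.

Because the vessel is rigid and T is held at 581 °C, work the stoichiometry in partial pressures (P_i = n_iRT/V).
P(O2) required for 409 torr of NH3 = (5/4) × 409 = 511.2 torr; available 1140 torr, so NH3 is limiting.
P(O2) remaining = 1140 − (5/4) × 409 = 628.8 torr
P(gaseous products) = (4+6)/4 × 409 = 1022 torr
P_total at 581 °C = 628.8 + 1022 = 1651 torr
Scaling to 159 °C: P = 1651 × 432.15/854.15 = 835.3 torr

835 torr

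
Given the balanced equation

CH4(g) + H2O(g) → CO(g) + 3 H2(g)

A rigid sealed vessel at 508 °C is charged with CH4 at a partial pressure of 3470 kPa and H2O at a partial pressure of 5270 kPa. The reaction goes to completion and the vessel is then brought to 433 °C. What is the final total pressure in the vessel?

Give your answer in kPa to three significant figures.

14200 kPa

Because the vessel is rigid and T is held at 508 °C, work the stoichiometry in partial pressures (P_i = n_iRT/V).
P(H2O) required for 3470 kPa of CH4 = (1/1) × 3470 = 3470 kPa; available 5270 kPa, so CH4 is limiting.
P(H2O) remaining = 5270 − (1/1) × 3470 = 1800 kPa
P(gaseous products) = (1+3)/1 × 3470 = 13880 kPa
P_total at 508 °C = 1800 + 13880 = 15680 kPa
Scaling to 433 °C: P = 15680 × 706.15/781.15 = 14170 kPa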